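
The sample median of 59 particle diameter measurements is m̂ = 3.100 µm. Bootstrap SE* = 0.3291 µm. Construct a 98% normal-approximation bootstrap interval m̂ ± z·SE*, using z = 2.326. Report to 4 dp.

(2.3345, 3.8655)

Margin = 2.326 × 0.3291 = 0.76549
Interval: 3.100 ± 0.76549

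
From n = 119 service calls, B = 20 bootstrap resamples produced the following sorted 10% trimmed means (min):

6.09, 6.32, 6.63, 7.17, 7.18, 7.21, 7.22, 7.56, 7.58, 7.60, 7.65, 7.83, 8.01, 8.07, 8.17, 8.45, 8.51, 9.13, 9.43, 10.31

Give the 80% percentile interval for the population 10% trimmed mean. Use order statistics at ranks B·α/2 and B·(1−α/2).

α = 0.20; lower rank = 20 × 0.100 = 2; upper rank = 20 × 0.900 = 18.
The 2nd smallest replicate is 6.32; the 18th is 9.13.

(6.32, 9.13)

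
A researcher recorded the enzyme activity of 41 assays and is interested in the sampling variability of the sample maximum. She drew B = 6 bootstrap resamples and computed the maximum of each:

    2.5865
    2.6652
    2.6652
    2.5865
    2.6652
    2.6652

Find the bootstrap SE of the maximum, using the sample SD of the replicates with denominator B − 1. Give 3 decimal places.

Bootstrap SE is the standard deviation of the 6 replicate maximums.
Mean of replicates: (2.5865 + 2.6652 + 2.6652 + 2.5865 + 2.6652 + 2.6652) / 6 = 15.83380 / 6 = 2.63897
Sum of squared deviations: (−0.05247)² + (+0.02623)² + (+0.02623)² + (−0.05247)² + (+0.02623)² + (+0.02623)² = 0.00826
Variance = 0.00826 / 5 = 0.00165
SE* = √0.00165

SE* = 0.041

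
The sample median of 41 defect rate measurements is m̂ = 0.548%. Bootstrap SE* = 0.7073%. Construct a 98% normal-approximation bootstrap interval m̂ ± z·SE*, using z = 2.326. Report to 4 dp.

Margin = 2.326 × 0.7073 = 1.64518
Interval: 0.548 ± 1.64518

(-1.0972, 2.1932)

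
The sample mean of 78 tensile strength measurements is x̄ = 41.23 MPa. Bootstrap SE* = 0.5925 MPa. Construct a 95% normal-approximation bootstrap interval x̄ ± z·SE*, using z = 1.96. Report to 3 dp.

(40.069, 42.391)

Margin = 1.96 × 0.5925 = 1.1613
Interval: 41.23 ± 1.1613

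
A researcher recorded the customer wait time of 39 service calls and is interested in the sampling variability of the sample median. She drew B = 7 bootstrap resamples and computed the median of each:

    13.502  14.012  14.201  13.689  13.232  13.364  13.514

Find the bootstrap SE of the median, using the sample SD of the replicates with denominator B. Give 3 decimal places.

Bootstrap SE is the standard deviation of the 7 replicate medians.
Mean of replicates: (13.502 + 14.012 + 14.201 + 13.689 + 13.232 + 13.364 + 13.514) / 7 = 95.5140 / 7 = 13.6449
Sum of squared deviations: (−0.1429)² + (+0.3671)² + (+0.5561)² + (+0.0441)² + (−0.4129)² + (−0.2809)² + (−0.1309)² = 0.7329
Variance = 0.7329 / 7 = 0.1047
SE* = √0.1047

SE* = 0.324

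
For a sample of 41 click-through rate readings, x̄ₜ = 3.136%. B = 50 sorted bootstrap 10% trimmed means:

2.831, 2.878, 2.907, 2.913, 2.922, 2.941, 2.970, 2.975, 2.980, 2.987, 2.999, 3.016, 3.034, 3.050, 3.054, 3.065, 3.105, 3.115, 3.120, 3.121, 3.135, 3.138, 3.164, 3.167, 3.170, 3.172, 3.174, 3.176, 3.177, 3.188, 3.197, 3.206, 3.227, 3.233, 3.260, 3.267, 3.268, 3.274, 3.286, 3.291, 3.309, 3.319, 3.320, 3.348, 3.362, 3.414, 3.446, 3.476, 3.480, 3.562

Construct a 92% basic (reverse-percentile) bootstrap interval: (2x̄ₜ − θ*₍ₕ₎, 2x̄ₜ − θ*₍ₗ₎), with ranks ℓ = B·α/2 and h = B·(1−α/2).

Percentile endpoints at ranks 2 and 48: θ*₍2₎ = 2.878, θ*₍48₎ = 3.476.
Basic interval reflects these around x̄ₜ:
  lower = 2 × 3.136 − 3.476 = 2.796
  upper = 2 × 3.136 − 2.878 = 3.394

(2.796, 3.394)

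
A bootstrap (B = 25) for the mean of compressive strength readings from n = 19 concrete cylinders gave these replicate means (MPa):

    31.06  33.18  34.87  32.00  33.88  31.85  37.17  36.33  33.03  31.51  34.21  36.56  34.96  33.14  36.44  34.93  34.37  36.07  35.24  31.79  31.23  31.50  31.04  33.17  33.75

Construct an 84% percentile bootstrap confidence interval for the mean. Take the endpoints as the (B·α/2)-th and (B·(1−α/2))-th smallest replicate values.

Sorted replicates: 31.04, 31.06, 31.23, 31.50, 31.51, 31.79, 31.85, 32.00, 33.03, 33.14, 33.17, 33.18, 33.75, 33.88, 34.21, 34.37, 34.87, 34.93, 34.96, 35.24, 36.07, 36.33, 36.44, 36.56, 37.17
α = 0.16; lower rank = 25 × 0.080 = 2; upper rank = 25 × 0.920 = 23.
The 2nd smallest replicate is 31.06; the 23rd is 36.44.

(31.06, 36.44)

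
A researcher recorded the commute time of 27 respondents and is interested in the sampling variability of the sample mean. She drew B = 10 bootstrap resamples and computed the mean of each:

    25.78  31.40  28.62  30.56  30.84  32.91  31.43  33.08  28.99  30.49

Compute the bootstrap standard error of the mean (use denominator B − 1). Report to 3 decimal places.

Bootstrap SE is the standard deviation of the 10 replicate means.
Mean of replicates: (25.78 + 31.40 + 28.62 + 30.56 + 30.84 + 32.91 + 31.43 + 33.08 + 28.99 + 30.49) / 10 = 304.1000 / 10 = 30.4100
Sum of squared deviations: (−4.6300)² + (+0.9900)² + (−1.7900)² + (+0.1500)² + (+0.4300)² + (+2.5000)² + (+1.0200)² + (+2.6700)² + (−1.4200)² + (+0.0800)² = 42.2706
Variance = 42.2706 / 9 = 4.6967
SE* = √4.6967

SE* = 2.167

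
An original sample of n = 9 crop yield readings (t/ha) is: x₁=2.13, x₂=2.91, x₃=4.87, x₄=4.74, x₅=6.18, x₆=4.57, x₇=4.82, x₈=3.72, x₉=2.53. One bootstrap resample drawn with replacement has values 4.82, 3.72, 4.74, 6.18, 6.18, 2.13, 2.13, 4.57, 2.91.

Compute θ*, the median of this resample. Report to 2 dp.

Sorted: 2.13, 2.13, 2.91, 3.72, 4.57, 4.74, 4.82, 6.18, 6.18
Median = middle value = 4.57

θ* = 4.57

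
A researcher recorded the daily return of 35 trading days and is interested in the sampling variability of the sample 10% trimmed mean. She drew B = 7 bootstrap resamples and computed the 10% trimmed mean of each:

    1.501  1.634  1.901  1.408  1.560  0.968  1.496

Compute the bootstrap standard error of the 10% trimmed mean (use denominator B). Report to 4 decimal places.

Bootstrap SE is the standard deviation of the 7 replicate 10% trimmed means.
Mean of replicates: (1.501 + 1.634 + 1.901 + 1.408 + 1.560 + 0.968 + 1.496) / 7 = 10.46800 / 7 = 1.49543
Sum of squared deviations: (+0.00557)² + (+0.13857)² + (+0.40557)² + (−0.08743)² + (+0.06457)² + (−0.52743)² + (+0.00057)² = 0.47372
Variance = 0.47372 / 7 = 0.06767
SE* = √0.06767

SE* = 0.2601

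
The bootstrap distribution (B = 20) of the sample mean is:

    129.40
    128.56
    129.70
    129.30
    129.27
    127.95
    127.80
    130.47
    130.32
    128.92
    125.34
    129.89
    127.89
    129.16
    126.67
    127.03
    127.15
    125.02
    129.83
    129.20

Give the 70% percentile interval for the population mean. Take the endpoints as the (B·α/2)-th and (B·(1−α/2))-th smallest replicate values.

(126.67, 129.83)

Sorted replicates: 125.02, 125.34, 126.67, 127.03, 127.15, 127.80, 127.89, 127.95, 128.56, 128.92, 129.16, 129.20, 129.27, 129.30, 129.40, 129.70, 129.83, 129.89, 130.32, 130.47
α = 0.30; lower rank = 20 × 0.150 = 3; upper rank = 20 × 0.850 = 17.
The 3rd smallest replicate is 126.67; the 17th is 129.83.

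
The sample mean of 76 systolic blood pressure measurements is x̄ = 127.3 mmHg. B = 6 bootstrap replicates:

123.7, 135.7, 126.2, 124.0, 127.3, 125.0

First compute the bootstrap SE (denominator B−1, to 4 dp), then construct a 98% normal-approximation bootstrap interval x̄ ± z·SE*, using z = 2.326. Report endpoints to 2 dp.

(116.88, 137.72)

Mean of replicates = 126.9833; sum of squared deviations = 100.3083; SE* = √(100.3083/5) = 4.4790
Margin = 2.326 × 4.4790 = 10.418
Interval: 127.3 ± 10.418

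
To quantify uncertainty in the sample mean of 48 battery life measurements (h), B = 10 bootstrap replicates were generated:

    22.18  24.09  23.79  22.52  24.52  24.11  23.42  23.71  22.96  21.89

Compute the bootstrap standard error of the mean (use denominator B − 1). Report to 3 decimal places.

Bootstrap SE is the standard deviation of the 10 replicate means.
Mean of replicates: (22.18 + 24.09 + 23.79 + 22.52 + 24.52 + 24.11 + 23.42 + 23.71 + 22.96 + 21.89) / 10 = 233.1900 / 10 = 23.3190
Sum of squared deviations: (−1.1390)² + (+0.7710)² + (+0.4710)² + (−0.7990)² + (+1.2010)² + (+0.7910)² + (+0.1010)² + (+0.3910)² + (−0.3590)² + (−1.4290)² = 7.1541
Variance = 7.1541 / 9 = 0.7949
SE* = √0.7949

SE* = 0.892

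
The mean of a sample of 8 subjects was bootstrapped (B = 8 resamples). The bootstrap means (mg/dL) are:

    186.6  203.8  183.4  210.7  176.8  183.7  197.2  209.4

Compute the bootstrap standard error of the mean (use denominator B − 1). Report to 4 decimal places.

SE* = 13.0459

Bootstrap SE is the standard deviation of the 8 replicate means.
Mean of replicates: (186.6 + 203.8 + 183.4 + 210.7 + 176.8 + 183.7 + 197.2 + 209.4) / 8 = 1551.60000 / 8 = 193.95000
Sum of squared deviations: (−7.35000)² + (+9.85000)² + (−10.55000)² + (+16.75000)² + (−17.15000)² + (−10.25000)² + (+3.25000)² + (+15.45000)² = 1191.36000
Variance = 1191.36000 / 7 = 170.19429
SE* = √170.19429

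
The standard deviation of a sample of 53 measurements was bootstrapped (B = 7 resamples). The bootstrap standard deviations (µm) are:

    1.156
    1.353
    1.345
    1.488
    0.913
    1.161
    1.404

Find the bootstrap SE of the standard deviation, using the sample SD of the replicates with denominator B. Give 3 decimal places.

Bootstrap SE is the standard deviation of the 7 replicate standard deviations.
Mean of replicates: (1.156 + 1.353 + 1.345 + 1.488 + 0.913 + 1.161 + 1.404) / 7 = 8.8200 / 7 = 1.2600
Sum of squared deviations: (−0.1040)² + (+0.0930)² + (+0.0850)² + (+0.2280)² + (−0.3470)² + (−0.0990)² + (+0.1440)² = 0.2296
Variance = 0.2296 / 7 = 0.0328
SE* = √0.0328

SE* = 0.181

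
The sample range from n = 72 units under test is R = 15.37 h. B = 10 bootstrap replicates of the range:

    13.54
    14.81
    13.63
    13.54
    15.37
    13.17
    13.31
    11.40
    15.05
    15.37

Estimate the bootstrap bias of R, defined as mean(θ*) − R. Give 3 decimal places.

mean(θ*) = (13.54 + 14.81 + 13.63 + 13.54 + 15.37 + 13.17 + 13.31 + 11.40 + 15.05 + 15.37) / 10 = 13.9190
bias = 13.9190 − 15.37

bias = −1.451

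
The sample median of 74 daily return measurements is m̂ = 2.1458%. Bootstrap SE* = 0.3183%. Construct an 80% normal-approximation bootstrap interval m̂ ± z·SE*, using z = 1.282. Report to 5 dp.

(1.73774, 2.55386)

Margin = 1.282 × 0.3183 = 0.408061
Interval: 2.1458 ± 0.408061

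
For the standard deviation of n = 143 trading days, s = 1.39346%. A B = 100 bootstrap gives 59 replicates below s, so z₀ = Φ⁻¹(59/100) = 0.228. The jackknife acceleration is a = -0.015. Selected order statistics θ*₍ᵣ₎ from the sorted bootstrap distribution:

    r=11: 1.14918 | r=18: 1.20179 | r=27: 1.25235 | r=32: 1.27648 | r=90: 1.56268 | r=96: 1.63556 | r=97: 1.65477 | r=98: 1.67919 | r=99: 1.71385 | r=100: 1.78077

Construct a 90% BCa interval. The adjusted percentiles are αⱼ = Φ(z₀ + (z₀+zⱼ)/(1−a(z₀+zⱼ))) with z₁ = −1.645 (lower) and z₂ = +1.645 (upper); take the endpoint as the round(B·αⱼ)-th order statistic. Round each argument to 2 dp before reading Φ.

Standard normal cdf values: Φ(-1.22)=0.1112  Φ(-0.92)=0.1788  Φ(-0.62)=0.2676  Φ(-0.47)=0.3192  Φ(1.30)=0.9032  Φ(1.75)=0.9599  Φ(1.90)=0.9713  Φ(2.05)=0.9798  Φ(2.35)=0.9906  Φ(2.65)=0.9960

Lower: z₀ + z₁ = 0.228 + (-1.645) = -1.417; 1 − a(z₀+z₁) = 1 − (-0.015)(-1.417) = 0.9787; argument = 0.228 + (-1.417)/0.9787 = -1.2198 → -1.22.
α₁ = Φ(-1.22) = 0.1112; rank = round(100 × 0.1112) = 11; θ*₍11₎ = 1.14918.
Upper: z₀ + z₂ = 1.873; 1 − a(z₀+z₂) = 1.0281; argument = 2.0498 → 2.05; α₂ = 0.9798; rank = 98; θ*₍98₎ = 1.67919.

(1.14918, 1.67919)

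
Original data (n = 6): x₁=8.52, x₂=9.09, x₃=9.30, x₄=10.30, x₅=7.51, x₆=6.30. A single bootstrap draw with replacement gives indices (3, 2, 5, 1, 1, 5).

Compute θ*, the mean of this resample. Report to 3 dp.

Resample values: 9.30, 9.09, 7.51, 8.52, 8.52, 7.51.
Mean = (9.30 + 9.09 + 7.51 + 8.52 + 8.52 + 7.51) / 6 = 50.450 / 6 = 8.408

θ* = 8.408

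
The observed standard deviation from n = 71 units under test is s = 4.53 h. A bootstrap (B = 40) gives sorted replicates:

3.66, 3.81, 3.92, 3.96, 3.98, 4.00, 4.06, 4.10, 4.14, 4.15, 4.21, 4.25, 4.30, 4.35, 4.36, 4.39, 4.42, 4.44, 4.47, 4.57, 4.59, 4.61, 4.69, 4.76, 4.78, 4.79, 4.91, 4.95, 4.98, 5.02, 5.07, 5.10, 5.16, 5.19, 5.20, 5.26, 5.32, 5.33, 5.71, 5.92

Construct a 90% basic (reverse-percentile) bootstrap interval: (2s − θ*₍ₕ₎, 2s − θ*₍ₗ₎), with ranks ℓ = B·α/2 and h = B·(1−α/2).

Percentile endpoints at ranks 2 and 38: θ*₍2₎ = 3.81, θ*₍38₎ = 5.33.
Basic interval reflects these around s:
  lower = 2 × 4.53 − 5.33 = 3.73
  upper = 2 × 4.53 − 3.81 = 5.25

(3.73, 5.25)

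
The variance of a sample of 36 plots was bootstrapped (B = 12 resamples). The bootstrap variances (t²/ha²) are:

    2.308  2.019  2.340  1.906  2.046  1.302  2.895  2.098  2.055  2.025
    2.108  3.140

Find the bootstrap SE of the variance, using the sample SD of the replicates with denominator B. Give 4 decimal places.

Bootstrap SE is the standard deviation of the 12 replicate variances.
Mean of replicates: (2.308 + 2.019 + 2.340 + 1.906 + 2.046 + 1.302 + 2.895 + 2.098 + 2.055 + 2.025 + 2.108 + 3.140) / 12 = 26.24200 / 12 = 2.18683
Sum of squared deviations: (+0.12117)² + (−0.16783)² + (+0.15317)² + (−0.28083)² + (−0.14083)² + (−0.88483)² + (+0.70817)² + (−0.08883)² + (−0.13183)² + (−0.16183)² + (−0.07883)² + (+0.95317)² = 2.41564
Variance = 2.41564 / 12 = 0.20130
SE* = √0.20130

SE* = 0.4487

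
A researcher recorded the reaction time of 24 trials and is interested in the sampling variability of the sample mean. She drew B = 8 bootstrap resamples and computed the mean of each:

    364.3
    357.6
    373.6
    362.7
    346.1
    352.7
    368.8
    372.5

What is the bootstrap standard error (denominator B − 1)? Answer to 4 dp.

Bootstrap SE is the standard deviation of the 8 replicate means.
Mean of replicates: (364.3 + 357.6 + 373.6 + 362.7 + 346.1 + 352.7 + 368.8 + 372.5) / 8 = 2898.30000 / 8 = 362.28750
Sum of squared deviations: (+2.01250)² + (−4.68750)² + (+11.31250)² + (+0.41250)² + (−16.18750)² + (−9.58750)² + (+6.51250)² + (+10.21250)² = 654.82875
Variance = 654.82875 / 7 = 93.54696
SE* = √93.54696

SE* = 9.6720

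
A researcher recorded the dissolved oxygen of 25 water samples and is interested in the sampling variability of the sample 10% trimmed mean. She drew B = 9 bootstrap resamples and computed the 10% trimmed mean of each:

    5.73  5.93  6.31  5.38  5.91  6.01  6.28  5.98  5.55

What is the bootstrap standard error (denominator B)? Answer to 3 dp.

Bootstrap SE is the standard deviation of the 9 replicate 10% trimmed means.
Mean of replicates: (5.73 + 5.93 + 6.31 + 5.38 + 5.91 + 6.01 + 6.28 + 5.98 + 5.55) / 9 = 53.0800 / 9 = 5.8978
Sum of squared deviations: (−0.1678)² + (+0.0322)² + (+0.4122)² + (−0.5178)² + (+0.0122)² + (+0.1122)² + (+0.3822)² + (+0.0822)² + (−0.3478)² = 0.7538
Variance = 0.7538 / 9 = 0.0838
SE* = √0.0838

SE* = 0.289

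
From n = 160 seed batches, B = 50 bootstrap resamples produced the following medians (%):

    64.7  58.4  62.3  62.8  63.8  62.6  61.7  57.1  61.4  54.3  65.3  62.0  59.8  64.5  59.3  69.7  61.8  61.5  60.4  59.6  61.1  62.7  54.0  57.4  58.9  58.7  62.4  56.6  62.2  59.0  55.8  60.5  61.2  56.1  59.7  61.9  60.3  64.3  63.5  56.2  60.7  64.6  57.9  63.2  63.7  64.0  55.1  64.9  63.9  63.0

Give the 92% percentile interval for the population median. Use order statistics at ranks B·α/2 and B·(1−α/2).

Sorted replicates: 54.0, 54.3, 55.1, 55.8, 56.1, 56.2, 56.6, 57.1, 57.4, 57.9, 58.4, 58.7, 58.9, 59.0, 59.3, 59.6, 59.7, 59.8, 60.3, 60.4, 60.5, 60.7, 61.1, 61.2, 61.4, 61.5, 61.7, 61.8, 61.9, 62.0, 62.2, 62.3, 62.4, 62.6, 62.7, 62.8, 63.0, 63.2, 63.5, 63.7, 63.8, 63.9, 64.0, 64.3, 64.5, 64.6, 64.7, 64.9, 65.3, 69.7
α = 0.08; lower rank = 50 × 0.040 = 2; upper rank = 50 × 0.960 = 48.
The 2nd smallest replicate is 54.3; the 48th is 64.9.

(54.3, 64.9)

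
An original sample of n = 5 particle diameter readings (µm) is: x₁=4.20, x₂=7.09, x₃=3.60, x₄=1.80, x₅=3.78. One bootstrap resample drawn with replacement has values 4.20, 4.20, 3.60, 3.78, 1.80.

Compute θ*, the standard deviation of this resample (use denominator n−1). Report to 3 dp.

θ* = 0.995

Mean = 3.5160; sum of squared deviations = 3.9571
s² = 3.9571 / 4 = 0.9893
s = √0.9893 = 0.995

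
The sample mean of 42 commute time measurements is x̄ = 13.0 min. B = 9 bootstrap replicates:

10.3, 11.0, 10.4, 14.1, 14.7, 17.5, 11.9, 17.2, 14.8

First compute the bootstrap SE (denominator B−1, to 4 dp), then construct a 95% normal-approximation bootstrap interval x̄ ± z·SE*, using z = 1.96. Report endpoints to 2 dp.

(7.55, 18.45)

Mean of replicates = 13.5444; sum of squared deviations = 61.8222; SE* = √(61.8222/8) = 2.7799
Margin = 1.96 × 2.7799 = 5.449
Interval: 13.0 ± 5.449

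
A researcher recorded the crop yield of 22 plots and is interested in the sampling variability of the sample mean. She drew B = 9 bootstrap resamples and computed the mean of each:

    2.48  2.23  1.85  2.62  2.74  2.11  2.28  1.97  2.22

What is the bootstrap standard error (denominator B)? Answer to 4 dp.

SE* = 0.2755

Bootstrap SE is the standard deviation of the 9 replicate means.
Mean of replicates: (2.48 + 2.23 + 1.85 + 2.62 + 2.74 + 2.11 + 2.28 + 1.97 + 2.22) / 9 = 20.50000 / 9 = 2.27778
Sum of squared deviations: (+0.20222)² + (−0.04778)² + (−0.42778)² + (+0.34222)² + (+0.46222)² + (−0.16778)² + (+0.00222)² + (−0.30778)² + (−0.05778)² = 0.68316
Variance = 0.68316 / 9 = 0.07591
SE* = √0.07591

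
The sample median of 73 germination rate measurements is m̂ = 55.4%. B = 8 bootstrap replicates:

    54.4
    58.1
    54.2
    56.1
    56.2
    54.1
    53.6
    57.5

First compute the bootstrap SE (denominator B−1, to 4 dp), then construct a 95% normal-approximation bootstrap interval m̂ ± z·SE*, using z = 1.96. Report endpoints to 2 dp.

Mean of replicates = 55.5250; sum of squared deviations = 20.0750; SE* = √(20.0750/7) = 1.6935
Margin = 1.96 × 1.6935 = 3.319
Interval: 55.4 ± 3.319

(52.08, 58.72)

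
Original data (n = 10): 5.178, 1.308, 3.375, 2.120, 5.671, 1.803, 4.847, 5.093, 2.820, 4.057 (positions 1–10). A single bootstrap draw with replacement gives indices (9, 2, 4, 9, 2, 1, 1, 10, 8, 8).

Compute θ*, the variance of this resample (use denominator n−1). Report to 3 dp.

Resample values: 2.820, 1.308, 2.120, 2.820, 1.308, 5.178, 5.178, 4.057, 5.093, 5.093.
Mean = 3.4975; sum of squared deviations = 23.4558
s² = 23.4558 / 9 = 2.6062

θ* = 2.606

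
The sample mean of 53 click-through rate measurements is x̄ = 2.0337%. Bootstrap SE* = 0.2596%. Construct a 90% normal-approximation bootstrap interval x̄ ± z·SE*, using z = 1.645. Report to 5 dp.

Margin = 1.645 × 0.2596 = 0.427042
Interval: 2.0337 ± 0.427042

(1.60666, 2.46074)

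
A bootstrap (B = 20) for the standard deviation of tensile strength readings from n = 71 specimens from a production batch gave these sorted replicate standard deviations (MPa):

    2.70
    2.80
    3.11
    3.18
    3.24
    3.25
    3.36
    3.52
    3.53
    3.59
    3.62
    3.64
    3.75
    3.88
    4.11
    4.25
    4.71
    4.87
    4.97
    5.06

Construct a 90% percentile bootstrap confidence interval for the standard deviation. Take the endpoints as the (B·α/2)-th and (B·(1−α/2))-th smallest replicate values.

(2.70, 4.97)

α = 0.10; lower rank = 20 × 0.050 = 1; upper rank = 20 × 0.950 = 19.
The 1st smallest replicate is 2.70; the 19th is 4.97.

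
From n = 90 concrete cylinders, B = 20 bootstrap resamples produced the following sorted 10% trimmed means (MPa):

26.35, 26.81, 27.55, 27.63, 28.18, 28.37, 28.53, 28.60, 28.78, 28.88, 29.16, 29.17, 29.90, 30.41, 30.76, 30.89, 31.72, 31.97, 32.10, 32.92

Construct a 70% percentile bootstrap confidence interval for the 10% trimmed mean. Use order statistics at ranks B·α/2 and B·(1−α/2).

(27.55, 31.72)

α = 0.30; lower rank = 20 × 0.150 = 3; upper rank = 20 × 0.850 = 17.
The 3rd smallest replicate is 27.55; the 17th is 31.72.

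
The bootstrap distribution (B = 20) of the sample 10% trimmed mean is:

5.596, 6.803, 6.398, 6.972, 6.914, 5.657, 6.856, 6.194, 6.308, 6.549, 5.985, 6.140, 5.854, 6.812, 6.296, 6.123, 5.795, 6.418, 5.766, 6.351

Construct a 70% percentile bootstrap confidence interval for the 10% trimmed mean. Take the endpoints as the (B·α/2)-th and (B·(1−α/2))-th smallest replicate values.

Sorted replicates: 5.596, 5.657, 5.766, 5.795, 5.854, 5.985, 6.123, 6.140, 6.194, 6.296, 6.308, 6.351, 6.398, 6.418, 6.549, 6.803, 6.812, 6.856, 6.914, 6.972
α = 0.30; lower rank = 20 × 0.150 = 3; upper rank = 20 × 0.850 = 17.
The 3rd smallest replicate is 5.766; the 17th is 6.812.

(5.766, 6.812)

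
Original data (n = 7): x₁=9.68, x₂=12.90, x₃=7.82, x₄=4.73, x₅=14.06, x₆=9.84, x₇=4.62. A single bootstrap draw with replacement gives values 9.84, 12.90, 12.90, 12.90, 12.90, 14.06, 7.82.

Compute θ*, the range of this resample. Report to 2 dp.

Range = 14.06 − 7.82 = 6.24

θ* = 6.24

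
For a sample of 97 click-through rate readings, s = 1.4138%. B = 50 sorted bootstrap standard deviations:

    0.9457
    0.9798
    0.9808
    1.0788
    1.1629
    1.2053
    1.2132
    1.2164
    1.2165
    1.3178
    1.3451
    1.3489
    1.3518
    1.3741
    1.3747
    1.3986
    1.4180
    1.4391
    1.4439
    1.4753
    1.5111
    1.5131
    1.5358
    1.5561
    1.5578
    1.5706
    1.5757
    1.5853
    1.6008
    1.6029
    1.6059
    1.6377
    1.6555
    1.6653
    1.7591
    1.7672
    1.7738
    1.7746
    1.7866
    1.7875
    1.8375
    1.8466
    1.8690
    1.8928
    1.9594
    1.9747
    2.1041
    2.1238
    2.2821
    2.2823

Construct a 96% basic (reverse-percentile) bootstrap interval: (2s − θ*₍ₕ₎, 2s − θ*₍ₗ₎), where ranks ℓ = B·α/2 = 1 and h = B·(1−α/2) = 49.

(0.5455, 1.8819)

Percentile endpoints at ranks 1 and 49: θ*₍1₎ = 0.9457, θ*₍49₎ = 2.2821.
Basic interval reflects these around s:
  lower = 2 × 1.4138 − 2.2821 = 0.5455
  upper = 2 × 1.4138 − 0.9457 = 1.8819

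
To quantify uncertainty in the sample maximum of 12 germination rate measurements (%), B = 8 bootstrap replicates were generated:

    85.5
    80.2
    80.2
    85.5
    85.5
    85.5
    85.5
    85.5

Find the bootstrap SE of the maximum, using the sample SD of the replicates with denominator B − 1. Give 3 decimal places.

SE* = 2.453

Bootstrap SE is the standard deviation of the 8 replicate maximums.
Mean of replicates: (85.5 + 80.2 + 80.2 + 85.5 + 85.5 + 85.5 + 85.5 + 85.5) / 8 = 673.4000 / 8 = 84.1750
Sum of squared deviations: (+1.3250)² + (−3.9750)² + (−3.9750)² + (+1.3250)² + (+1.3250)² + (+1.3250)² + (+1.3250)² + (+1.3250)² = 42.1350
Variance = 42.1350 / 7 = 6.0193
SE* = √6.0193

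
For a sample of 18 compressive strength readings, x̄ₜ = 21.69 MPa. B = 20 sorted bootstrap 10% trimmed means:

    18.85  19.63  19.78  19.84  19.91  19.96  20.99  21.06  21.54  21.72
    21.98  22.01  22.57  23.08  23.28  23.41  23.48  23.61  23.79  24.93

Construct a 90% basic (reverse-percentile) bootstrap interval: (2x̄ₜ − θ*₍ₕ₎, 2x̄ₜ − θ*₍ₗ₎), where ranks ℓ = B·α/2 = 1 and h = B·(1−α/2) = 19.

Percentile endpoints at ranks 1 and 19: θ*₍1₎ = 18.85, θ*₍19₎ = 23.79.
Basic interval reflects these around x̄ₜ:
  lower = 2 × 21.69 − 23.79 = 19.59
  upper = 2 × 21.69 − 18.85 = 24.53

(19.59, 24.53)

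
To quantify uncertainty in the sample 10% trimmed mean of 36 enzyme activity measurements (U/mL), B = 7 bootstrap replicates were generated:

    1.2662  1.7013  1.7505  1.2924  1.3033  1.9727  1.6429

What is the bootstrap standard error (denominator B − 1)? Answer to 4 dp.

Bootstrap SE is the standard deviation of the 7 replicate 10% trimmed means.
Mean of replicates: (1.2662 + 1.7013 + 1.7505 + 1.2924 + 1.3033 + 1.9727 + 1.6429) / 7 = 10.92930 / 7 = 1.56133
Sum of squared deviations: (−0.29513)² + (+0.13997)² + (+0.18917)² + (−0.26893)² + (−0.25803)² + (+0.41137)² + (+0.08157)² = 0.45726
Variance = 0.45726 / 6 = 0.07621
SE* = √0.07621

SE* = 0.2761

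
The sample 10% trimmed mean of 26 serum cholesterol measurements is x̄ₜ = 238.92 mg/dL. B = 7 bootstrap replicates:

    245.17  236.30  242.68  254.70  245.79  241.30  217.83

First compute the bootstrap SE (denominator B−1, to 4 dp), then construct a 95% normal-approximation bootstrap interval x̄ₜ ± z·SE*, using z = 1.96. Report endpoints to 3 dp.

Mean of replicates = 240.5386; sum of squared deviations = 788.3839; SE* = √(788.3839/6) = 11.4629
Margin = 1.96 × 11.4629 = 22.4673
Interval: 238.92 ± 22.4673

(216.453, 261.387)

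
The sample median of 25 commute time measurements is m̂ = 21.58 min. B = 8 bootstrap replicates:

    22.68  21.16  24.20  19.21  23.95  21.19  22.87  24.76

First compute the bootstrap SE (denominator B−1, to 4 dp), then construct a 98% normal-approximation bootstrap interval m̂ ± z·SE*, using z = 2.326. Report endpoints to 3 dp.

(17.219, 25.941)

Mean of replicates = 22.5025; sum of squared deviations = 24.6051; SE* = √(24.6051/7) = 1.8748
Margin = 2.326 × 1.8748 = 4.3608
Interval: 21.58 ± 4.3608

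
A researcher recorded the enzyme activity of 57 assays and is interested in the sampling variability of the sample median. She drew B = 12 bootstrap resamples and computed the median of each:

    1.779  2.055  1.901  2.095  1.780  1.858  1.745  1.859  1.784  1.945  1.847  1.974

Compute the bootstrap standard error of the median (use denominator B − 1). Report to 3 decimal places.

SE* = 0.113

Bootstrap SE is the standard deviation of the 12 replicate medians.
Mean of replicates: (1.779 + 2.055 + 1.901 + 2.095 + 1.780 + 1.858 + 1.745 + 1.859 + 1.784 + 1.945 + 1.847 + 1.974) / 12 = 22.6220 / 12 = 1.8852
Sum of squared deviations: (−0.1062)² + (+0.1698)² + (+0.0158)² + (+0.2098)² + (−0.1052)² + (−0.0272)² + (−0.1402)² + (−0.0262)² + (−0.1012)² + (+0.0598)² + (−0.0382)² + (+0.0888)² = 0.1397
Variance = 0.1397 / 11 = 0.0127
SE* = √0.0127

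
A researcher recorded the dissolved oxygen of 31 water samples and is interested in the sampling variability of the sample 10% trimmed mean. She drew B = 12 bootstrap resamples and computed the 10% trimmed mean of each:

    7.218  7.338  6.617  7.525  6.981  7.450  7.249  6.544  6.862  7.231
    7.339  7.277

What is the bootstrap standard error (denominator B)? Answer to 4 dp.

Bootstrap SE is the standard deviation of the 12 replicate 10% trimmed means.
Mean of replicates: (7.218 + 7.338 + 6.617 + 7.525 + 6.981 + 7.450 + 7.249 + 6.544 + 6.862 + 7.231 + 7.339 + 7.277) / 12 = 85.63100 / 12 = 7.13592
Sum of squared deviations: (+0.08208)² + (+0.20208)² + (−0.51892)² + (+0.38908)² + (−0.15492)² + (+0.31408)² + (+0.11308)² + (−0.59192)² + (−0.27392)² + (+0.09508)² + (+0.20308)² + (+0.14108)² = 1.09925
Variance = 1.09925 / 12 = 0.09160
SE* = √0.09160

SE* = 0.3027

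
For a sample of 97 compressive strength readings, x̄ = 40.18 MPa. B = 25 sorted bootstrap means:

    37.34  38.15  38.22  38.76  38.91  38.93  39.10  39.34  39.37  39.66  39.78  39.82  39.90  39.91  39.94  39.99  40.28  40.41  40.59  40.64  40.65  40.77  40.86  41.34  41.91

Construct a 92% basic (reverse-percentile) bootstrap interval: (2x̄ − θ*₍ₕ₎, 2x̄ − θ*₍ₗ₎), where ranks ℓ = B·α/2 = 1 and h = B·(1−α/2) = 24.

(39.02, 43.02)

Percentile endpoints at ranks 1 and 24: θ*₍1₎ = 37.34, θ*₍24₎ = 41.34.
Basic interval reflects these around x̄:
  lower = 2 × 40.18 − 41.34 = 39.02
  upper = 2 × 40.18 − 37.34 = 43.02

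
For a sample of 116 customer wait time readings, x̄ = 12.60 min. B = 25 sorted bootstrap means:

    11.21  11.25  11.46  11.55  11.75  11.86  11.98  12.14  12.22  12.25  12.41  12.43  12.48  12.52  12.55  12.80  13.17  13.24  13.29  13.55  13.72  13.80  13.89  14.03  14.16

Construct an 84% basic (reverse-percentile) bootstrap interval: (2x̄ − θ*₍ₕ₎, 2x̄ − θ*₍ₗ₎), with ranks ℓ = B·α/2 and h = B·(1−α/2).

Percentile endpoints at ranks 2 and 23: θ*₍2₎ = 11.25, θ*₍23₎ = 13.89.
Basic interval reflects these around x̄:
  lower = 2 × 12.60 − 13.89 = 11.31
  upper = 2 × 12.60 − 11.25 = 13.95

(11.31, 13.95)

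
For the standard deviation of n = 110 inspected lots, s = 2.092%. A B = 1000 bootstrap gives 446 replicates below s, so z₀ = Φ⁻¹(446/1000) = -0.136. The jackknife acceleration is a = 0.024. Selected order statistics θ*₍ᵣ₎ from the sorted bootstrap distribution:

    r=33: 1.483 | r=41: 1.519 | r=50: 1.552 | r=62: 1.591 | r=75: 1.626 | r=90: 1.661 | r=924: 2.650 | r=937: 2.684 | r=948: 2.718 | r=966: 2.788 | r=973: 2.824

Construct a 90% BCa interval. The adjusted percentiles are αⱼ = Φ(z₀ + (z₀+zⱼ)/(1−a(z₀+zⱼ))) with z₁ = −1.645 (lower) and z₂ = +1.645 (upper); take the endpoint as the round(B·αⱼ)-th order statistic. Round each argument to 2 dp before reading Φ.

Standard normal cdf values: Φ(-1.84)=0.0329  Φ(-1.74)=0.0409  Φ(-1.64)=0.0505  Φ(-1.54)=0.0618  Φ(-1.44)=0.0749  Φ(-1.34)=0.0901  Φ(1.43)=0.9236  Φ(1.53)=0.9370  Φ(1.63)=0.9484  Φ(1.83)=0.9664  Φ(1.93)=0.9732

Lower: z₀ + z₁ = -0.136 + (-1.645) = -1.781; 1 − a(z₀+z₁) = 1 − (0.024)(-1.781) = 1.0427; argument = -0.136 + (-1.781)/1.0427 = -1.8440 → -1.84.
α₁ = Φ(-1.84) = 0.0329; rank = round(1000 × 0.0329) = 33; θ*₍33₎ = 1.483.
Upper: z₀ + z₂ = 1.509; 1 − a(z₀+z₂) = 0.9638; argument = 1.4297 → 1.43; α₂ = 0.9236; rank = 924; θ*₍924₎ = 2.650.

(1.483, 2.650)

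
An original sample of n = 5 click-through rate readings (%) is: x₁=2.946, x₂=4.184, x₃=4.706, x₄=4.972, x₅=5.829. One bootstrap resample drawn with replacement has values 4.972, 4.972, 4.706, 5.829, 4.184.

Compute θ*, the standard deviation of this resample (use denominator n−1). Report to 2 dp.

Mean = 4.9326; sum of squared deviations = 1.4184
s² = 1.4184 / 4 = 0.3546
s = √0.3546 = 0.60

θ* = 0.60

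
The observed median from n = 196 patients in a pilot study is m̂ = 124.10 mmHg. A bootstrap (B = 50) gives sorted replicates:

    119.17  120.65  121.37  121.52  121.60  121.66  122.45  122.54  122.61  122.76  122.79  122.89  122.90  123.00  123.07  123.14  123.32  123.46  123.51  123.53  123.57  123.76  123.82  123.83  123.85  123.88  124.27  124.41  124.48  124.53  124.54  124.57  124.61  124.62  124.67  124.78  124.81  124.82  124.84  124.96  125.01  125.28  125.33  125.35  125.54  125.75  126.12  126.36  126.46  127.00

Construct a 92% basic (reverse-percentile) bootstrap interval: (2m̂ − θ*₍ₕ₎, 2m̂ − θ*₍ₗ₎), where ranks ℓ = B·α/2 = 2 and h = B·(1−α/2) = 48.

Percentile endpoints at ranks 2 and 48: θ*₍2₎ = 120.65, θ*₍48₎ = 126.36.
Basic interval reflects these around m̂:
  lower = 2 × 124.10 − 126.36 = 121.84
  upper = 2 × 124.10 − 120.65 = 127.55

(121.84, 127.55)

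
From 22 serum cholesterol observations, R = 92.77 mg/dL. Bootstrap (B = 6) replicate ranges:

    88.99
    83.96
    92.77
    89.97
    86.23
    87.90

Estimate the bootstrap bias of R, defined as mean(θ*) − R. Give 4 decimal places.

bias = −4.4667

mean(θ*) = (88.99 + 83.96 + 92.77 + 89.97 + 86.23 + 87.90) / 6 = 88.30333
bias = 88.30333 − 92.77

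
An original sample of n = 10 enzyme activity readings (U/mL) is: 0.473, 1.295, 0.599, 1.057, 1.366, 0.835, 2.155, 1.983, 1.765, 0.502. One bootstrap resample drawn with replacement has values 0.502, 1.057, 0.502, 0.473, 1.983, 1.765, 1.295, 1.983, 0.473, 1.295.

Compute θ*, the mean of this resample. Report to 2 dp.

θ* = 1.13

Mean = (0.502 + 1.057 + 0.502 + 0.473 + 1.983 + 1.765 + 1.295 + 1.983 + 0.473 + 1.295) / 10 = 11.3280 / 10 = 1.13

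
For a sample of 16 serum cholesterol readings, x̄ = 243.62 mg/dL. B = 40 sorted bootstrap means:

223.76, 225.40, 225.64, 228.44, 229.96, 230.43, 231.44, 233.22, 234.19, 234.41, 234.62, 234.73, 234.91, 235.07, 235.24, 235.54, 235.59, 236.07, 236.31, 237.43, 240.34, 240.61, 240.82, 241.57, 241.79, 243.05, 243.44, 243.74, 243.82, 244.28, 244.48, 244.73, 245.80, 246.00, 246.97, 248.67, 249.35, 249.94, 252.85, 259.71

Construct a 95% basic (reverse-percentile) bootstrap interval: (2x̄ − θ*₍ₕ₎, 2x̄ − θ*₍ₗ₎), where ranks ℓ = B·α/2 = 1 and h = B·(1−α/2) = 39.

(234.39, 263.48)

Percentile endpoints at ranks 1 and 39: θ*₍1₎ = 223.76, θ*₍39₎ = 252.85.
Basic interval reflects these around x̄:
  lower = 2 × 243.62 − 252.85 = 234.39
  upper = 2 × 243.62 − 223.76 = 263.48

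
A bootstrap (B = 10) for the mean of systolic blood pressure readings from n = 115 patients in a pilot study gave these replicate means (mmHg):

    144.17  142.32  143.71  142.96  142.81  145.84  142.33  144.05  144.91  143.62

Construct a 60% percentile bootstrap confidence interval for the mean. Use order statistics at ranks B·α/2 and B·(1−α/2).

(142.33, 144.17)

Sorted replicates: 142.32, 142.33, 142.81, 142.96, 143.62, 143.71, 144.05, 144.17, 144.91, 145.84
α = 0.40; lower rank = 10 × 0.200 = 2; upper rank = 10 × 0.800 = 8.
The 2nd smallest replicate is 142.33; the 8th is 144.17.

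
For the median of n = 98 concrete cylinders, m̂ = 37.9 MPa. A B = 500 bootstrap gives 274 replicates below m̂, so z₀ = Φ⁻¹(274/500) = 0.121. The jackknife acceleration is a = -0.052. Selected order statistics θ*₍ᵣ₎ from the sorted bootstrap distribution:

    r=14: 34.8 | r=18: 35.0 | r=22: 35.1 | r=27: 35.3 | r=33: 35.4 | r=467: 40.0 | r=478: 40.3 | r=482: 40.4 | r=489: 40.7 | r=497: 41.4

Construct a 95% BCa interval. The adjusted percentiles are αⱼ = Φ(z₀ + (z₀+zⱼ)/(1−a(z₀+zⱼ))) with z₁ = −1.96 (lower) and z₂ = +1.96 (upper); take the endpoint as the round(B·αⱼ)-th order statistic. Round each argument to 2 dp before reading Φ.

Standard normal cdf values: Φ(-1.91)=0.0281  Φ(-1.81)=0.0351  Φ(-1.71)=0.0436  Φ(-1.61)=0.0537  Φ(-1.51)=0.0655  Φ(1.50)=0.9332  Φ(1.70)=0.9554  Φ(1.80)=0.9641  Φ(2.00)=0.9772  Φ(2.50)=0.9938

(34.8, 40.7)

Lower: z₀ + z₁ = 0.121 + (-1.960) = -1.839; 1 − a(z₀+z₁) = 1 − (-0.052)(-1.839) = 0.9044; argument = 0.121 + (-1.839)/0.9044 = -1.9125 → -1.91.
α₁ = Φ(-1.91) = 0.0281; rank = round(500 × 0.0281) = 14; θ*₍14₎ = 34.8.
Upper: z₀ + z₂ = 2.081; 1 − a(z₀+z₂) = 1.1082; argument = 1.9988 → 2.00; α₂ = 0.9772; rank = 489; θ*₍489₎ = 40.7.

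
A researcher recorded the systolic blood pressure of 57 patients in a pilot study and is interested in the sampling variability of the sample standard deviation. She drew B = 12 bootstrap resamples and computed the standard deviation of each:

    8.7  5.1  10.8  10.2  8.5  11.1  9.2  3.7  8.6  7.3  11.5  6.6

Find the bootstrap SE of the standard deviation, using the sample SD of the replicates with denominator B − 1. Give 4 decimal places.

SE* = 2.4138

Bootstrap SE is the standard deviation of the 12 replicate standard deviations.
Mean of replicates: (8.7 + 5.1 + 10.8 + 10.2 + 8.5 + 11.1 + 9.2 + 3.7 + 8.6 + 7.3 + 11.5 + 6.6) / 12 = 101.30000 / 12 = 8.44167
Sum of squared deviations: (+0.25833)² + (−3.34167)² + (+2.35833)² + (+1.75833)² + (+0.05833)² + (+2.65833)² + (+0.75833)² + (−4.74167)² + (+0.15833)² + (−1.14167)² + (+3.05833)² + (−1.84167)² = 64.08917
Variance = 64.08917 / 11 = 5.82629
SE* = √5.82629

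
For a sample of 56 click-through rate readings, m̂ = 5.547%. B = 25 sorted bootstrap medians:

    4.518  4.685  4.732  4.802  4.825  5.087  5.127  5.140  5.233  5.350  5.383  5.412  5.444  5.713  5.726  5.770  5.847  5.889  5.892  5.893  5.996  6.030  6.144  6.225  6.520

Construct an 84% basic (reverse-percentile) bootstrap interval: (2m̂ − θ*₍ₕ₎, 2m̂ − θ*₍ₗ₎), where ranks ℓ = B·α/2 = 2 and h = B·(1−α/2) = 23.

(4.950, 6.409)

Percentile endpoints at ranks 2 and 23: θ*₍2₎ = 4.685, θ*₍23₎ = 6.144.
Basic interval reflects these around m̂:
  lower = 2 × 5.547 − 6.144 = 4.950
  upper = 2 × 5.547 − 4.685 = 6.409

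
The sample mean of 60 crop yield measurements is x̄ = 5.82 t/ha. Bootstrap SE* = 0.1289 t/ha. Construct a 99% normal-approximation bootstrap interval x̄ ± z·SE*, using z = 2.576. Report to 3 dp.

(5.488, 6.152)

Margin = 2.576 × 0.1289 = 0.3320
Interval: 5.82 ± 0.3320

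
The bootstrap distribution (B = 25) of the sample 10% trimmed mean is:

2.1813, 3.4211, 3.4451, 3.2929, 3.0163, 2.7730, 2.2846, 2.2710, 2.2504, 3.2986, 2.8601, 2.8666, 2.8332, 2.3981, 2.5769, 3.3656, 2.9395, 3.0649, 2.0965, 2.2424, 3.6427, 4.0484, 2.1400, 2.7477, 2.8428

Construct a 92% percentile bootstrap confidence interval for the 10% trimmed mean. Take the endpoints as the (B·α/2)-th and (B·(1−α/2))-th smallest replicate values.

(2.0965, 3.6427)

Sorted replicates: 2.0965, 2.1400, 2.1813, 2.2424, 2.2504, 2.2710, 2.2846, 2.3981, 2.5769, 2.7477, 2.7730, 2.8332, 2.8428, 2.8601, 2.8666, 2.9395, 3.0163, 3.0649, 3.2929, 3.2986, 3.3656, 3.4211, 3.4451, 3.6427, 4.0484
α = 0.08; lower rank = 25 × 0.040 = 1; upper rank = 25 × 0.960 = 24.
The 1st smallest replicate is 2.0965; the 24th is 3.6427.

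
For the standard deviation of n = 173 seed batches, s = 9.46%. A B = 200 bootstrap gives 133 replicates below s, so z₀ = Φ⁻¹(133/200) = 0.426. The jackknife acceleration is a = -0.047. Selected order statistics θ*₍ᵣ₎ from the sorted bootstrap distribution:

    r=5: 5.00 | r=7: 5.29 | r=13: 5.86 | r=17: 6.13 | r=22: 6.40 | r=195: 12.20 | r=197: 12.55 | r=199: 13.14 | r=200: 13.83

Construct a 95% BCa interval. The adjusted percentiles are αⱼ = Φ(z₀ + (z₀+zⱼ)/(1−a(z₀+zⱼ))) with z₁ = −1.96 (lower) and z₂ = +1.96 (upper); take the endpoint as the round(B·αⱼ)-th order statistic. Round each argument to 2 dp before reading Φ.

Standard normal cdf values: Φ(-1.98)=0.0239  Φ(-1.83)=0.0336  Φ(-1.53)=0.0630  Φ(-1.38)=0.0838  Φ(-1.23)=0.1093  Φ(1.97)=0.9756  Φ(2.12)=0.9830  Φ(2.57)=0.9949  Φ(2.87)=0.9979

(6.40, 13.14)

Lower: z₀ + z₁ = 0.426 + (-1.960) = -1.534; 1 − a(z₀+z₁) = 1 − (-0.047)(-1.534) = 0.9279; argument = 0.426 + (-1.534)/0.9279 = -1.2272 → -1.23.
α₁ = Φ(-1.23) = 0.1093; rank = round(200 × 0.1093) = 22; θ*₍22₎ = 6.40.
Upper: z₀ + z₂ = 2.386; 1 − a(z₀+z₂) = 1.1121; argument = 2.5714 → 2.57; α₂ = 0.9949; rank = 199; θ*₍199₎ = 13.14.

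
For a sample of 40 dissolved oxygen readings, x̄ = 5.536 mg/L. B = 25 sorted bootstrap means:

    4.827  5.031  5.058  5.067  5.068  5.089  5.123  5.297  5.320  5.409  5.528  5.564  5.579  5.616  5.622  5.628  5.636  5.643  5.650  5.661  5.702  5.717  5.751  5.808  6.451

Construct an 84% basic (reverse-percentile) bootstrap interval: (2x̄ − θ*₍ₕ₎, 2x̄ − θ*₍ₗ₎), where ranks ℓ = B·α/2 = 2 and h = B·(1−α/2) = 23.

(5.321, 6.041)

Percentile endpoints at ranks 2 and 23: θ*₍2₎ = 5.031, θ*₍23₎ = 5.751.
Basic interval reflects these around x̄:
  lower = 2 × 5.536 − 5.751 = 5.321
  upper = 2 × 5.536 − 5.031 = 6.041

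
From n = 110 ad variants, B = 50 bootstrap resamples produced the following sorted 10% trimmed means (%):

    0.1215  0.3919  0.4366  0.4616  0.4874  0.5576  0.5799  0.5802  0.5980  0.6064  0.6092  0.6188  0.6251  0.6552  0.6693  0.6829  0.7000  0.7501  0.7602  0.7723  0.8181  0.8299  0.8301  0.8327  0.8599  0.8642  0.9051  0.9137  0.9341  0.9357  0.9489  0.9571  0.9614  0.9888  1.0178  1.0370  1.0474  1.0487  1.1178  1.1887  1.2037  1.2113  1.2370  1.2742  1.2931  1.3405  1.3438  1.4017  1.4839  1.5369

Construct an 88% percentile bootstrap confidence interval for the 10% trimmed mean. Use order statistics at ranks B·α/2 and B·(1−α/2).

(0.4366, 1.3438)

α = 0.12; lower rank = 50 × 0.060 = 3; upper rank = 50 × 0.940 = 47.
The 3rd smallest replicate is 0.4366; the 47th is 1.3438.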